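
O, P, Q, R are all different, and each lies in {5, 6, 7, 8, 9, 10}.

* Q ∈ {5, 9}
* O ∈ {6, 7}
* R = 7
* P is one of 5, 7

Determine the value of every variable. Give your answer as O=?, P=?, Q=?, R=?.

O=6, P=5, Q=9, R=7

R has just one choice, so R = 7. Strike 7 from O, P.
O must be 6 (only option left).
P must be 5 (only option left). Remove 5 from Q.
That leaves Q = 9.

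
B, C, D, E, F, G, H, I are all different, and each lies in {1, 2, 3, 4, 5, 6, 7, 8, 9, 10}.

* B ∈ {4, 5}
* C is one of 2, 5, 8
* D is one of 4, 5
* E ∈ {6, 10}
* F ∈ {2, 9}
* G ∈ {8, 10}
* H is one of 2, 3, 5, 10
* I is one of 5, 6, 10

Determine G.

The 8 variables together cover exactly {2, 3, 4, 5, 6, 8, 9, 10} — 8 values for 8 variables — and 3 appears only in H's list, so H = 3.
Among the 7 still-open variables, 9 fits only F (and all 7 values in {2, 4, 5, 6, 8, 9, 10} must be used), so F = 9.
The 6 still-open variables together cover exactly {2, 4, 5, 6, 8, 10} — 6 values for 6 variables — and 2 appears only in C's list, so C = 2.
The 5 still-open variables draw from only 5 values {4, 5, 6, 8, 10}, so each is used; only G can be 8, hence G = 8.

8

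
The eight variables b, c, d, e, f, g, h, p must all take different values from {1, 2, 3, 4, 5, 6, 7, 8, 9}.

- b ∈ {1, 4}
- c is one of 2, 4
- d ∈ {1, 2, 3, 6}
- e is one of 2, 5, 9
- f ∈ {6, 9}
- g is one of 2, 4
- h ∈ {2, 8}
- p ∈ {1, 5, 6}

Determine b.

The 8 variables together cover exactly {1, 2, 3, 4, 5, 6, 8, 9} — 8 values for 8 variables — and 3 appears only in d's list, so d = 3.
The 7 still-open variables draw from only 7 values {1, 2, 4, 5, 6, 8, 9}, so each is used; only h can be 8, hence h = 8.
c and g between them cover only {2, 4} — a naked pair. Remove those values from b, e.
So b = 1.

1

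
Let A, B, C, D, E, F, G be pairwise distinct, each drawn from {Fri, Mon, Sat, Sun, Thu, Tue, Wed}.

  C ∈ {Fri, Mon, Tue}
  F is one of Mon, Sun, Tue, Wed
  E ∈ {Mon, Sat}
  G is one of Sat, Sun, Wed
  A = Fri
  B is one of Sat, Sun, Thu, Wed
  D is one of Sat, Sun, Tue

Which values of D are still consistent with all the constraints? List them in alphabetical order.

A must be Fri (only option left). Strike Fri from C.
Among the 6 still-open variables, Thu fits only B (and all 6 values in {Mon, Sat, Sun, Thu, Tue, Wed} must be used), so B = Thu.
No further eliminations apply; D can still be any of Sat, Sun, Tue.

Sat, Sun, Tue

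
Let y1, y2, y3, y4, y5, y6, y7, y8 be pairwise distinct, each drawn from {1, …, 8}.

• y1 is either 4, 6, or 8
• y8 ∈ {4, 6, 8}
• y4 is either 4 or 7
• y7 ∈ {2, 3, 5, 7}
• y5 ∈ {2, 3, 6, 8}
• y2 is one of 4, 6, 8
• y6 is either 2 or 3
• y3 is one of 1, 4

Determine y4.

7

The 8 variables draw from only 8 values {1, 2, 3, 4, 5, 6, 7, 8}, so each is used; only y3 can be 1, hence y3 = 1.
The 7 still-open variables together cover exactly {2, 3, 4, 5, 6, 7, 8} — 7 values for 7 variables — and 5 appears only in y7's list, so y7 = 5.
The 6 still-open variables draw from only 6 values {2, 3, 4, 6, 7, 8}, so each is used; only y4 can be 7, hence y4 = 7.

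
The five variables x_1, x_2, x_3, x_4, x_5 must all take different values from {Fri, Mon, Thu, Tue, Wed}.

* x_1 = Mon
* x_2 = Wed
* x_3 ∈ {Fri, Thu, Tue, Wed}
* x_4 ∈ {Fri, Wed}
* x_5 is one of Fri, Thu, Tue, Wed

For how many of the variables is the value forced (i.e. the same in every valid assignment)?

3

x_1 must be Mon (only option left).
x_2 must be Wed (only option left). Eliminate Wed elsewhere: x_3, x_4, x_5.
x_4 has just one choice, so x_4 = Fri. Eliminate Fri elsewhere: x_3, x_5.
Determined: x_1=Mon, x_2=Wed, x_4=Fri. The other variables each still have more than one consistent value. That makes 3.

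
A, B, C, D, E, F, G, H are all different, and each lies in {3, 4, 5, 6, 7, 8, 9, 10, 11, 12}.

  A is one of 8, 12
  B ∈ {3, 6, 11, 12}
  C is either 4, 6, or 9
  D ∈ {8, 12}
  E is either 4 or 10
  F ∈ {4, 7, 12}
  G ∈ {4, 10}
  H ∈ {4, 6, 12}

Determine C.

A and D share exactly the 2 values {8, 12}; by pigeonhole those values go to them, so strike 8, 12 from B, F, H.
The 2 variables E and G are confined to {4, 10}, which locks those values in; drop them from C, F, H.
F's domain is down to {7}, so F = 7.
H has just one choice, so H = 6. Remove 6 from B, C.
So C = 9.

9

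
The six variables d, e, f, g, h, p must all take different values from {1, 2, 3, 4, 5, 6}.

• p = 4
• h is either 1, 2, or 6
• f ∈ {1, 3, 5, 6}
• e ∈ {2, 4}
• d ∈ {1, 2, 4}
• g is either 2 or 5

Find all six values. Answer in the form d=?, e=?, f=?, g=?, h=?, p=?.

p has just one choice, so p = 4. Eliminate 4 elsewhere: d, e.
e has just one choice, so e = 2. Eliminate 2 elsewhere: d, g, h.
g must be 5 (only option left). Eliminate 5 elsewhere: f.
d has just one choice, so d = 1. So f, h can't be 1.
h must be 6 (only option left). So f can't be 6.
f's domain is down to {3}, so f = 3.

d=1, e=2, f=3, g=5, h=6, p=4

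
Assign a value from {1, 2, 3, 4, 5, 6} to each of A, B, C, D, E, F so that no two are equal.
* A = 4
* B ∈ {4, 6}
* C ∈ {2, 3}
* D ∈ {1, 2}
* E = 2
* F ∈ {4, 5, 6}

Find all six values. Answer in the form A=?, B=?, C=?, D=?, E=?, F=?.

A has just one choice, so A = 4. Remove 4 from B, F.
B must be 6 (only option left). So F can't be 6.
E has just one choice, so E = 2. Strike 2 from C, D.
F's domain is down to {5}, so F = 5.
C's domain is down to {3}, so C = 3.
D must be 1 (only option left).

A=4, B=6, C=3, D=1, E=2, F=5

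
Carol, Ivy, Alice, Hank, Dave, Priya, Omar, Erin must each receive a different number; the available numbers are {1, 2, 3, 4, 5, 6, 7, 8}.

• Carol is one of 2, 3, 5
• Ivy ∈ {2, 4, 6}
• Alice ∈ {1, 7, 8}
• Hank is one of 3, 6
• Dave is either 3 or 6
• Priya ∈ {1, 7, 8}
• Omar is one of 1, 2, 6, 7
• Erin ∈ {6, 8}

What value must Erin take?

The 8 variables together cover exactly {1, 2, 3, 4, 5, 6, 7, 8} — 8 values for 8 variables — and 4 appears only in Ivy's list, so Ivy = 4.
Among the 7 still-open variables, 5 fits only Carol (and all 7 values in {1, 2, 3, 5, 6, 7, 8} must be used), so Carol = 5.
The 6 still-open variables together cover exactly {1, 2, 3, 6, 7, 8} — 6 values for 6 variables — and 2 appears only in Omar's list, so Omar = 2.
The 2 variables Hank and Dave are confined to {3, 6}, which locks those values in; drop them from Erin.
So Erin = 8.

8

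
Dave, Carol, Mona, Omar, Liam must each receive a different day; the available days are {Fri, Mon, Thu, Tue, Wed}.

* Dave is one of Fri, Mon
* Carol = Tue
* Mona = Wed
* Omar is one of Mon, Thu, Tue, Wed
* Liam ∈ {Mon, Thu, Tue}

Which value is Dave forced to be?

Carol has just one choice, so Carol = Tue. Remove Tue from Omar, Liam.
Mona must be Wed (only option left). Remove Wed from Omar.
The 3 still-open variables together cover exactly {Fri, Mon, Thu} — 3 values for 3 variables — and Fri appears only in Dave's list, so Dave = Fri.

Fri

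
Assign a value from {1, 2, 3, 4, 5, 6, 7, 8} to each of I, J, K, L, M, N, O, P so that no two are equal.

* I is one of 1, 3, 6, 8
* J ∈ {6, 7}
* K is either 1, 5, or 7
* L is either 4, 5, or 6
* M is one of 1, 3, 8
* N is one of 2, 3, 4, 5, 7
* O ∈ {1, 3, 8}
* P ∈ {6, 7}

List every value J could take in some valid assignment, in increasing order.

6, 7

The 8 variables draw from only 8 values {1, 2, 3, 4, 5, 6, 7, 8}, so each is used; only N can be 2, hence N = 2.
The 7 still-open variables draw from only 7 values {1, 3, 4, 5, 6, 7, 8}, so each is used; only L can be 4, hence L = 4.
The 6 still-open variables draw from only 6 values {1, 3, 5, 6, 7, 8}, so each is used; only K can be 5, hence K = 5.
J and P share exactly the 2 values {6, 7}; by pigeonhole those values go to them, so strike 6, 7 from I.
No further eliminations apply; J can still be any of 6, 7.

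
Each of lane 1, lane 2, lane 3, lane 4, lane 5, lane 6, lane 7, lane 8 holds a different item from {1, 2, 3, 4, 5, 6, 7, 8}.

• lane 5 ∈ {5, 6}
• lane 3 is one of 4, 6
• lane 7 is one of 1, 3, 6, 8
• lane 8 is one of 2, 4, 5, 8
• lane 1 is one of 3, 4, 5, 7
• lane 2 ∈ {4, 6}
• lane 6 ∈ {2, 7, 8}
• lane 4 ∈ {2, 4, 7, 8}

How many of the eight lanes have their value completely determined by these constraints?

3

The 8 variables draw from only 8 values {1, 2, 3, 4, 5, 6, 7, 8}, so each is used; only lane 7 can be 1, hence lane 7 = 1.
The 7 still-open variables together cover exactly {2, 3, 4, 5, 6, 7, 8} — 7 values for 7 variables — and 3 appears only in lane 1's list, so lane 1 = 3.
lane 2 and lane 3 share exactly the 2 values {4, 6}; by pigeonhole those values go to them, so strike 4, 6 from lane 4, lane 5, lane 8.
lane 5 must be 5 (only option left). So lane 8 can't be 5.
Determined: lane 1=3, lane 5=5, lane 7=1. The other lanes each still have more than one consistent value. That makes 3.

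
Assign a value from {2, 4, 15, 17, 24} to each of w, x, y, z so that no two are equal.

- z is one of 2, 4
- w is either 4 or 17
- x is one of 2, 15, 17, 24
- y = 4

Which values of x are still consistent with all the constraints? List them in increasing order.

15, 24

y must be 4 (only option left). Strike 4 from w, z.
z's domain is down to {2}, so z = 2. Strike 2 from x.
w has just one choice, so w = 17. Eliminate 17 elsewhere: x.
No further eliminations apply; x can still be any of 15, 24.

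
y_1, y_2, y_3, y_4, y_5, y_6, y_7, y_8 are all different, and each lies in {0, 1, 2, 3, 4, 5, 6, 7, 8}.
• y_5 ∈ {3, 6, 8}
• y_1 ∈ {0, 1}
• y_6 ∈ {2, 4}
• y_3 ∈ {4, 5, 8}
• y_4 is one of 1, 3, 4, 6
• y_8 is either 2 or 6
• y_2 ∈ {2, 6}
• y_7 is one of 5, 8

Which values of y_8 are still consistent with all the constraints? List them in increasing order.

2, 6

The 8 variables together cover exactly {0, 1, 2, 3, 4, 5, 6, 8} — 8 values for 8 variables — and 0 appears only in y_1's list, so y_1 = 0.
The 7 still-open variables together cover exactly {1, 2, 3, 4, 5, 6, 8} — 7 values for 7 variables — and 1 appears only in y_4's list, so y_4 = 1.
The 6 still-open variables together cover exactly {2, 3, 4, 5, 6, 8} — 6 values for 6 variables — and 3 appears only in y_5's list, so y_5 = 3.
y_2 and y_8 share exactly the 2 values {2, 6}; by pigeonhole those values go to them, so strike 2, 6 from y_6.
That leaves y_6 = 4. Remove 4 from y_3.
No further eliminations apply; y_8 can still be any of 2, 6.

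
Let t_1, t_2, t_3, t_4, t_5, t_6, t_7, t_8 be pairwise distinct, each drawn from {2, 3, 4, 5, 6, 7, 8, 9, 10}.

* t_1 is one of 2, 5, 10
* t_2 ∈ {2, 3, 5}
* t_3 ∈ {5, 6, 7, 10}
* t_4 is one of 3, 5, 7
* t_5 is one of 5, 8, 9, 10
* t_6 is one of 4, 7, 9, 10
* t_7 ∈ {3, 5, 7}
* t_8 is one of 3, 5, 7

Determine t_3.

6

t_4, t_7, t_8 between them cover only {3, 5, 7} — a naked triple. Remove those values from t_1, t_2, t_3, t_5, t_6.
t_2 must be 2 (only option left). Remove 2 from t_1.
t_1's domain is down to {10}, so t_1 = 10. Strike 10 from t_3, t_5, t_6.
So t_3 = 6.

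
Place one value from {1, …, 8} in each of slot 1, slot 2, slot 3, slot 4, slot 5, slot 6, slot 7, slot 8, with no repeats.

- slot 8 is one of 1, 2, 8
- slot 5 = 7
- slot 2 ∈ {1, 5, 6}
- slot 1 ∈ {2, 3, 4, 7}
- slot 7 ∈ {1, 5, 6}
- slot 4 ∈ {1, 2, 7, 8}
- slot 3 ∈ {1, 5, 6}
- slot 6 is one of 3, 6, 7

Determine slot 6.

slot 5's domain is down to {7}, so slot 5 = 7. So slot 1, slot 4, slot 6 can't be 7.
The 7 still-open variables draw from only 7 values {1, 2, 3, 4, 5, 6, 8}, so each is used; only slot 1 can be 4, hence slot 1 = 4.
Among the 6 still-open variables, 3 fits only slot 6 (and all 6 values in {1, 2, 3, 5, 6, 8} must be used), so slot 6 = 3.

3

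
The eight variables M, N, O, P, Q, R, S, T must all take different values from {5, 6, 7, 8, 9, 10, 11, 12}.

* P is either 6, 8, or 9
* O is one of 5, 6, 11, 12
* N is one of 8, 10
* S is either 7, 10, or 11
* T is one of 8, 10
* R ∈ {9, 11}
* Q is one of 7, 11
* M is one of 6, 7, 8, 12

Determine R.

9

Among the 8 variables, 5 fits only O (and all 8 values in {5, 6, 7, 8, 9, 10, 11, 12} must be used), so O = 5.
Among the 7 still-open variables, 12 fits only M (and all 7 values in {6, 7, 8, 9, 10, 11, 12} must be used), so M = 12.
Among the 6 still-open variables, 6 fits only P (and all 6 values in {6, 7, 8, 9, 10, 11} must be used), so P = 6.
Among the 5 still-open variables, 9 fits only R (and all 5 values in {7, 8, 9, 10, 11} must be used), so R = 9.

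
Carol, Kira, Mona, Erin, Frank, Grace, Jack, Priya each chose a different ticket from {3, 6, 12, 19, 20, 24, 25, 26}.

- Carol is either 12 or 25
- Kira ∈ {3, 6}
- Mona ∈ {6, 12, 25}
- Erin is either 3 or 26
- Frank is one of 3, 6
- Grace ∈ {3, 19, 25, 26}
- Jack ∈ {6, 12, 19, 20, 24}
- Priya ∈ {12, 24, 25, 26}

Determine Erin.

26

The 8 variables draw from only 8 values {3, 6, 12, 19, 20, 24, 25, 26}, so each is used; only Jack can be 20, hence Jack = 20.
The 7 still-open variables together cover exactly {3, 6, 12, 19, 24, 25, 26} — 7 values for 7 variables — and 19 appears only in Grace's list, so Grace = 19.
Among the 6 still-open variables, 24 fits only Priya (and all 6 values in {3, 6, 12, 24, 25, 26} must be used), so Priya = 24.
The 5 still-open variables together cover exactly {3, 6, 12, 25, 26} — 5 values for 5 variables — and 26 appears only in Erin's list, so Erin = 26.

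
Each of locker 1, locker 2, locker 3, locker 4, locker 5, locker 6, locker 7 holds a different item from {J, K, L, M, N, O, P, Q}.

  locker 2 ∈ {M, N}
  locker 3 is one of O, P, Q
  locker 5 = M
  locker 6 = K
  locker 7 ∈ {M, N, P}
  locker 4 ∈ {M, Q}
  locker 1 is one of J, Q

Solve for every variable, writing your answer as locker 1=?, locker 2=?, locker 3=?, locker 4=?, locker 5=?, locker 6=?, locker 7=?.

locker 5 has just one choice, so locker 5 = M. Strike M from locker 2, locker 4, locker 7.
locker 6 must be K (only option left).
locker 2 must be N (only option left). Eliminate N elsewhere: locker 7.
locker 4 has just one choice, so locker 4 = Q. Strike Q from locker 1, locker 3.
locker 7's domain is down to {P}, so locker 7 = P. Eliminate P elsewhere: locker 3.
locker 1 must be J (only option left).
locker 3's domain is down to {O}, so locker 3 = O.

locker 1=J, locker 2=N, locker 3=O, locker 4=Q, locker 5=M, locker 6=K, locker 7=P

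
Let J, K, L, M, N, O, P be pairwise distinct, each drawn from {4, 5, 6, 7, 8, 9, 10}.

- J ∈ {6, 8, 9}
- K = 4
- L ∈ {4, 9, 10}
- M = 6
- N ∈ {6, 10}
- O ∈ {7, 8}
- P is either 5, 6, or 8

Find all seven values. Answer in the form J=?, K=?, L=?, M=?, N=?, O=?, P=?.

K must be 4 (only option left). Strike 4 from L.
M's domain is down to {6}, so M = 6. Remove 6 from J, N, P.
That leaves N = 10. Strike 10 from L.
L must be 9 (only option left). Eliminate 9 elsewhere: J.
J has just one choice, so J = 8. Remove 8 from O, P.
O must be 7 (only option left).
P has just one choice, so P = 5.

J=8, K=4, L=9, M=6, N=10, O=7, P=5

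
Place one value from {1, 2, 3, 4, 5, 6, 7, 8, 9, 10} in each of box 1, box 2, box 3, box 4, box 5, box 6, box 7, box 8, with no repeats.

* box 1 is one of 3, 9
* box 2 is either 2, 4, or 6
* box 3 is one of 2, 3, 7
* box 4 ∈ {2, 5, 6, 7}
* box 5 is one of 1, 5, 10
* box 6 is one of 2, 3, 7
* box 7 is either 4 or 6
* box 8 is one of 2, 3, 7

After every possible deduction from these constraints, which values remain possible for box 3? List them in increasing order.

2, 3, 7

The 3 variables box 3, box 6, box 8 are confined to {2, 3, 7}, which locks those values in; drop them from box 1, box 2, box 4.
box 1 has just one choice, so box 1 = 9.
box 2 and box 7 share exactly the 2 values {4, 6}; by pigeonhole those values go to them, so strike 4, 6 from box 4.
box 4 has just one choice, so box 4 = 5. Eliminate 5 elsewhere: box 5.
No further eliminations apply; box 3 can still be any of 2, 3, 7.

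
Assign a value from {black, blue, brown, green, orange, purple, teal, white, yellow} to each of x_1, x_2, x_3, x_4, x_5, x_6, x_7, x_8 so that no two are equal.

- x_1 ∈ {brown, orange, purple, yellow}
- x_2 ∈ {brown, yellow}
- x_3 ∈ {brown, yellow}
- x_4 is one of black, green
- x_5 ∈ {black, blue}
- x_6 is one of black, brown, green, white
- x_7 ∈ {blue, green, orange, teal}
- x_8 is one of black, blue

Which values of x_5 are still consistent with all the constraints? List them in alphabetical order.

The 2 variables x_2 and x_3 are confined to {brown, yellow}, which locks those values in; drop them from x_1, x_6.
x_5 and x_8 between them cover only {black, blue} — a naked pair. Remove those values from x_4, x_6, x_7.
x_4's domain is down to {green}, so x_4 = green. So x_6, x_7 can't be green.
x_6 has just one choice, so x_6 = white.
No further eliminations apply; x_5 can still be any of black, blue.

black, blue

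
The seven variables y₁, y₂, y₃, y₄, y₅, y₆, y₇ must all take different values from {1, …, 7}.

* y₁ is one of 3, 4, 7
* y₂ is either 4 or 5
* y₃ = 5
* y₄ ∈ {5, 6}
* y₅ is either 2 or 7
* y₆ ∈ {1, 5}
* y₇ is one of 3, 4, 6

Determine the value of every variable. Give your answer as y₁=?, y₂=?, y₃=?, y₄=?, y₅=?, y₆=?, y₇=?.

y₁=7, y₂=4, y₃=5, y₄=6, y₅=2, y₆=1, y₇=3

y₃ has just one choice, so y₃ = 5. So y₂, y₄, y₆ can't be 5.
y₄ must be 6 (only option left). Remove 6 from y₇.
That leaves y₆ = 1.
y₂ must be 4 (only option left). Eliminate 4 elsewhere: y₁, y₇.
y₇ must be 3 (only option left). Remove 3 from y₁.
y₁'s domain is down to {7}, so y₁ = 7. Eliminate 7 elsewhere: y₅.
y₅ must be 2 (only option left).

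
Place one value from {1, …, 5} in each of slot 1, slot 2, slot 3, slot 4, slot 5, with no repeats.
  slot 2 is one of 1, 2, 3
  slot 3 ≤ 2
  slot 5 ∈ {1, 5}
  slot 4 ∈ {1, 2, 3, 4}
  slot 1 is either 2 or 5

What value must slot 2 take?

The 5 variables together cover exactly {1, 2, 3, 4, 5} — 5 values for 5 variables — and 4 appears only in slot 4's list, so slot 4 = 4.
Among the 4 still-open variables, 3 fits only slot 2 (and all 4 values in {1, 2, 3, 5} must be used), so slot 2 = 3.

3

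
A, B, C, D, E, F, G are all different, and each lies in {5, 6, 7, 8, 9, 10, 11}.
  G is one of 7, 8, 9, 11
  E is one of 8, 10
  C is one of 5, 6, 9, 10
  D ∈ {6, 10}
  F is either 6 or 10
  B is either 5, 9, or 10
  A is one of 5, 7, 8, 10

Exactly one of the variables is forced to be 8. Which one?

Among the 7 variables, 11 fits only G (and all 7 values in {5, 6, 7, 8, 9, 10, 11} must be used), so G = 11.
The 6 still-open variables together cover exactly {5, 6, 7, 8, 9, 10} — 6 values for 6 variables — and 7 appears only in A's list, so A = 7.
The 5 still-open variables together cover exactly {5, 6, 8, 9, 10} — 5 values for 5 variables — and 8 appears only in E's list, so E = 8.

E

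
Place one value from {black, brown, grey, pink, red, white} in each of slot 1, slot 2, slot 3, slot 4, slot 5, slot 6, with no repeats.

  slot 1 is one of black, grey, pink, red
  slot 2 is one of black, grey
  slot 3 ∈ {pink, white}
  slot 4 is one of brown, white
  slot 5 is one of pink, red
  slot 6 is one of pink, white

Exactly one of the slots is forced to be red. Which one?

The 6 variables together cover exactly {black, brown, grey, pink, red, white} — 6 values for 6 variables — and brown appears only in slot 4's list, so slot 4 = brown.
The 2 variables slot 3 and slot 6 are confined to {pink, white}, which locks those values in; drop them from slot 1, slot 5.
So red goes to slot 5.

slot 5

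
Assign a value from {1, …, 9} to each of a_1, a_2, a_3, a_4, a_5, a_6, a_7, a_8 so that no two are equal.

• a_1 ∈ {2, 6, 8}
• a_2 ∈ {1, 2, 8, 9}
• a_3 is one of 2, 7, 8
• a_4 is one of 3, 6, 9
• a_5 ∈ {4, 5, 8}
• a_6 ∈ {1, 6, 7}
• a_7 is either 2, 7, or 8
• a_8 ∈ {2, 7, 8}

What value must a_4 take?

3

The 3 variables a_3, a_7, a_8 are confined to {2, 7, 8}, which locks those values in; drop them from a_1, a_2, a_5, a_6.
a_1 has just one choice, so a_1 = 6. Strike 6 from a_4, a_6.
a_6 has just one choice, so a_6 = 1. So a_2 can't be 1.
a_2 must be 9 (only option left). Strike 9 from a_4.
So a_4 = 3.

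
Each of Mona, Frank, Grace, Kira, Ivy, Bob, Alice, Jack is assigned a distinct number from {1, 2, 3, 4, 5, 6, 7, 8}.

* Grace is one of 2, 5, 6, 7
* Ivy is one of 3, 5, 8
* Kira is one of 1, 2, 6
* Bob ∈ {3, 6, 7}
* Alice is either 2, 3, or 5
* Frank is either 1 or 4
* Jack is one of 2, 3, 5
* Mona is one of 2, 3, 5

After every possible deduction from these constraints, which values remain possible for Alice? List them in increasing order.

2, 3, 5

The 8 variables draw from only 8 values {1, 2, 3, 4, 5, 6, 7, 8}, so each is used; only Frank can be 4, hence Frank = 4.
The 7 still-open variables together cover exactly {1, 2, 3, 5, 6, 7, 8} — 7 values for 7 variables — and 1 appears only in Kira's list, so Kira = 1.
Among the 6 still-open variables, 8 fits only Ivy (and all 6 values in {2, 3, 5, 6, 7, 8} must be used), so Ivy = 8.
Mona, Alice, Jack between them cover only {2, 3, 5} — a naked triple. Remove those values from Grace, Bob.
No further eliminations apply; Alice can still be any of 2, 3, 5.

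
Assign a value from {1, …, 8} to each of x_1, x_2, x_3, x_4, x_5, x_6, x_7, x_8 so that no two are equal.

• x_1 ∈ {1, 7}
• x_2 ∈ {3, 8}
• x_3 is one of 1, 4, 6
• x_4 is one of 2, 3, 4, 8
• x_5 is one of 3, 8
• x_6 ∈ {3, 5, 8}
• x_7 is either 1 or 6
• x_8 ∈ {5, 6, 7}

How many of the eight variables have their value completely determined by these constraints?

The 8 variables draw from only 8 values {1, 2, 3, 4, 5, 6, 7, 8}, so each is used; only x_4 can be 2, hence x_4 = 2.
The 7 still-open variables together cover exactly {1, 3, 4, 5, 6, 7, 8} — 7 values for 7 variables — and 4 appears only in x_3's list, so x_3 = 4.
x_2 and x_5 between them cover only {3, 8} — a naked pair. Remove those values from x_6.
x_6 must be 5 (only option left). Strike 5 from x_8.
Determined: x_3=4, x_4=2, x_6=5. The other variables each still have more than one consistent value. That makes 3.

3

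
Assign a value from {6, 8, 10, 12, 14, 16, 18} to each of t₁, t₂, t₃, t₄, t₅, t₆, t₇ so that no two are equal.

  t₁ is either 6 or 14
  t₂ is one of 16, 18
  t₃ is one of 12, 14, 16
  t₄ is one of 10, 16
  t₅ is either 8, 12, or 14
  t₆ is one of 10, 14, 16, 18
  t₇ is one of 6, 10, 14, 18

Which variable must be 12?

t₃

The 7 variables draw from only 7 values {6, 8, 10, 12, 14, 16, 18}, so each is used; only t₅ can be 8, hence t₅ = 8.
The 6 still-open variables draw from only 6 values {6, 10, 12, 14, 16, 18}, so each is used; only t₃ can be 12, hence t₃ = 12.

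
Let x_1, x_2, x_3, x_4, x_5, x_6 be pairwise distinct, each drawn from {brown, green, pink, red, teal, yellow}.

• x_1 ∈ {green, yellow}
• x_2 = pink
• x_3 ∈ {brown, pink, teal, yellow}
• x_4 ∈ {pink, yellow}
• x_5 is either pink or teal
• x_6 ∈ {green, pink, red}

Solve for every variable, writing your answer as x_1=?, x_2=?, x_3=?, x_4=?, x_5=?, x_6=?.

x_2 has just one choice, so x_2 = pink. So x_3, x_4, x_5, x_6 can't be pink.
That leaves x_4 = yellow. Remove yellow from x_1, x_3.
x_5's domain is down to {teal}, so x_5 = teal. Strike teal from x_3.
x_1 must be green (only option left). Strike green from x_6.
That leaves x_3 = brown.
x_6 has just one choice, so x_6 = red.

x_1=green, x_2=pink, x_3=brown, x_4=yellow, x_5=teal, x_6=red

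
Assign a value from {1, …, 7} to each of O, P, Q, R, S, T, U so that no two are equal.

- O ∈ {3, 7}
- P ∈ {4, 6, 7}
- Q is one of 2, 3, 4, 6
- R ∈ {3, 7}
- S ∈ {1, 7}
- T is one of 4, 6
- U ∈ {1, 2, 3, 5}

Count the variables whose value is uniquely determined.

The 7 variables together cover exactly {1, 2, 3, 4, 5, 6, 7} — 7 values for 7 variables — and 5 appears only in U's list, so U = 5.
Among the 6 still-open variables, 1 fits only S (and all 6 values in {1, 2, 3, 4, 6, 7} must be used), so S = 1.
The 5 still-open variables draw from only 5 values {2, 3, 4, 6, 7}, so each is used; only Q can be 2, hence Q = 2.
O and R between them cover only {3, 7} — a naked pair. Remove those values from P.
Determined: Q=2, S=1, U=5. The other variables each still have more than one consistent value. That makes 3.

3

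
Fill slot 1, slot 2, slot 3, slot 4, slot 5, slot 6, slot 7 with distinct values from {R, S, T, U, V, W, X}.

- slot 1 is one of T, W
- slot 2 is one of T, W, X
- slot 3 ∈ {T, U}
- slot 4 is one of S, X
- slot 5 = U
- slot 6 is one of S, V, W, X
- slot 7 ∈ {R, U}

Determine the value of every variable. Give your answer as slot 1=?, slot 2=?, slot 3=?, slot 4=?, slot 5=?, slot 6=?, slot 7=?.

slot 1=W, slot 2=X, slot 3=T, slot 4=S, slot 5=U, slot 6=V, slot 7=R

slot 5 has just one choice, so slot 5 = U. So slot 3, slot 7 can't be U.
That leaves slot 7 = R.
That leaves slot 3 = T. Strike T from slot 1, slot 2.
slot 1 must be W (only option left). Strike W from slot 2, slot 6.
slot 2's domain is down to {X}, so slot 2 = X. Eliminate X elsewhere: slot 4, slot 6.
slot 4 must be S (only option left). Eliminate S elsewhere: slot 6.
slot 6's domain is down to {V}, so slot 6 = V.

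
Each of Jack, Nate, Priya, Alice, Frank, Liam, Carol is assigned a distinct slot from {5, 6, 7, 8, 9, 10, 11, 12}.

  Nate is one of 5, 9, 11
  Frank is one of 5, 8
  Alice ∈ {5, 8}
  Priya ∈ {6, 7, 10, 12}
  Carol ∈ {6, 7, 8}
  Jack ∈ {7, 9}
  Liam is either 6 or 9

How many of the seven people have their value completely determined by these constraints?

The 2 variables Alice and Frank are confined to {5, 8}, which locks those values in; drop them from Nate, Carol.
Jack, Liam, Carol between them cover only {6, 7, 9} — a naked triple. Remove those values from Nate, Priya.
Nate must be 11 (only option left).
Determined: Nate=11. The other people each still have more than one consistent value. That makes 1.

1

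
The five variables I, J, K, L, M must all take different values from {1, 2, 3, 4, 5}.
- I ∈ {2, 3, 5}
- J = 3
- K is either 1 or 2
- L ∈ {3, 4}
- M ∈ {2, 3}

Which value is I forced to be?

5

J has just one choice, so J = 3. Remove 3 from I, L, M.
L's domain is down to {4}, so L = 4.
That leaves M = 2. Remove 2 from I, K.
So I = 5.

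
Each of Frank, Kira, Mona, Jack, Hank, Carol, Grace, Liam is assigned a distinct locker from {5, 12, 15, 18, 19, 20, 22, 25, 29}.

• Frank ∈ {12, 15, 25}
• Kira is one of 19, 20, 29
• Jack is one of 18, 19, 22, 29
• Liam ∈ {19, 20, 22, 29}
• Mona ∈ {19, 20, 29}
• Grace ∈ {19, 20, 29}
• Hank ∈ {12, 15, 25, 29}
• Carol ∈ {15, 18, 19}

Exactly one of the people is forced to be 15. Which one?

Carol

The 3 variables Kira, Mona, Grace are confined to {19, 20, 29}, which locks those values in; drop them from Jack, Hank, Carol, Liam.
Liam has just one choice, so Liam = 22. Eliminate 22 elsewhere: Jack.
Jack must be 18 (only option left). So Carol can't be 18.
So 15 goes to Carol.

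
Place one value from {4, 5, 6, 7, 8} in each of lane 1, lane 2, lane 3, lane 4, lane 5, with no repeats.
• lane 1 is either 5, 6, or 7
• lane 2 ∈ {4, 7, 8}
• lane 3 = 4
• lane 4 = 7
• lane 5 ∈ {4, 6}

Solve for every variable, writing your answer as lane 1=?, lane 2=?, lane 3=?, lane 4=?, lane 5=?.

lane 3 has just one choice, so lane 3 = 4. Eliminate 4 elsewhere: lane 2, lane 5.
That leaves lane 4 = 7. So lane 1, lane 2 can't be 7.
lane 5 has just one choice, so lane 5 = 6. So lane 1 can't be 6.
That leaves lane 1 = 5.
lane 2 must be 8 (only option left).

lane 1=5, lane 2=8, lane 3=4, lane 4=7, lane 5=6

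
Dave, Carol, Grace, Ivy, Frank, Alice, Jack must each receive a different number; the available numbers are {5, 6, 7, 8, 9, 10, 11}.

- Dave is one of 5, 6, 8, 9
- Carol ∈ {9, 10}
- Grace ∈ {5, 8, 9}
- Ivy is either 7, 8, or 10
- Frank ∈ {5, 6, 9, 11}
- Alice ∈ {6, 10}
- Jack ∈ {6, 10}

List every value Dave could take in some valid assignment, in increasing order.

5, 8

The 7 variables together cover exactly {5, 6, 7, 8, 9, 10, 11} — 7 values for 7 variables — and 7 appears only in Ivy's list, so Ivy = 7.
The 6 still-open variables draw from only 6 values {5, 6, 8, 9, 10, 11}, so each is used; only Frank can be 11, hence Frank = 11.
Alice and Jack share exactly the 2 values {6, 10}; by pigeonhole those values go to them, so strike 6, 10 from Dave, Carol.
Carol's domain is down to {9}, so Carol = 9. So Dave, Grace can't be 9.
No further eliminations apply; Dave can still be any of 5, 8.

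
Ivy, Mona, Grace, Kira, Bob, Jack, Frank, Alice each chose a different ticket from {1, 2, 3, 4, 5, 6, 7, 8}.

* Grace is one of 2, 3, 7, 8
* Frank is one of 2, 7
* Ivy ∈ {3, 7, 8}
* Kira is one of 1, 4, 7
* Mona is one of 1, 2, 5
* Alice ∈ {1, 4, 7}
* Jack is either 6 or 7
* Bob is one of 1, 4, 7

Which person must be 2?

Frank

Among the 8 variables, 5 fits only Mona (and all 8 values in {1, 2, 3, 4, 5, 6, 7, 8} must be used), so Mona = 5.
The 7 still-open variables together cover exactly {1, 2, 3, 4, 6, 7, 8} — 7 values for 7 variables — and 6 appears only in Jack's list, so Jack = 6.
Kira, Bob, Alice between them cover only {1, 4, 7} — a naked triple. Remove those values from Ivy, Grace, Frank.
So 2 goes to Frank.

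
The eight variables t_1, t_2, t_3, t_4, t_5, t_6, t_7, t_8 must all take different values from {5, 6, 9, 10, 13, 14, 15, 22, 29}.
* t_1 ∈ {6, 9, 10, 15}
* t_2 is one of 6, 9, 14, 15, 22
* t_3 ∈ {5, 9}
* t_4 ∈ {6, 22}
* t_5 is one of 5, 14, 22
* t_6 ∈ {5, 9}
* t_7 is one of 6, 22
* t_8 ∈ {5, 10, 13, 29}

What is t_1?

t_3 and t_6 share exactly the 2 values {5, 9}; by pigeonhole those values go to them, so strike 5, 9 from t_1, t_2, t_5, t_8.
The 2 variables t_4 and t_7 are confined to {6, 22}, which locks those values in; drop them from t_1, t_2, t_5.
t_5 must be 14 (only option left). Remove 14 from t_2.
t_2's domain is down to {15}, so t_2 = 15. Eliminate 15 elsewhere: t_1.
So t_1 = 10.

10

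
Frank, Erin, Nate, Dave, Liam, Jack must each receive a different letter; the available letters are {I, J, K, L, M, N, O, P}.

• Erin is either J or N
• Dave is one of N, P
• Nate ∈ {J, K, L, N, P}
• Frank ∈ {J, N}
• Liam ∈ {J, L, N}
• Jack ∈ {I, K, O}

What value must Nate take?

The 2 variables Frank and Erin are confined to {J, N}, which locks those values in; drop them from Nate, Dave, Liam.
Dave must be P (only option left). Eliminate P elsewhere: Nate.
That leaves Liam = L. So Nate can't be L.
So Nate = K.

K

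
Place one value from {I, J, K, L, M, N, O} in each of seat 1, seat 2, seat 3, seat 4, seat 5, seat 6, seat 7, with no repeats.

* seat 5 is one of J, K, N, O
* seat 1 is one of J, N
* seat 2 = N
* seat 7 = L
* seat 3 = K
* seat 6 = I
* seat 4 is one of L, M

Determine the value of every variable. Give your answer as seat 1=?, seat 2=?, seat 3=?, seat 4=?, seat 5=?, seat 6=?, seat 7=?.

seat 2's domain is down to {N}, so seat 2 = N. So seat 1, seat 5 can't be N.
That leaves seat 3 = K. So seat 5 can't be K.
seat 6 has just one choice, so seat 6 = I.
seat 7 has just one choice, so seat 7 = L. So seat 4 can't be L.
seat 1 must be J (only option left). Remove J from seat 5.
That leaves seat 4 = M.
seat 5 must be O (only option left).

seat 1=J, seat 2=N, seat 3=K, seat 4=M, seat 5=O, seat 6=I, seat 7=L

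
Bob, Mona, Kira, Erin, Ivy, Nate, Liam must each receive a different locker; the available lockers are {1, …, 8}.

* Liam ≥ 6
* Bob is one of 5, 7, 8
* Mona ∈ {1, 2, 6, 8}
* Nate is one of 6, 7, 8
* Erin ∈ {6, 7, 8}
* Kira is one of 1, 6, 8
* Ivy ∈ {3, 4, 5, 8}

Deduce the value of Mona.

Erin, Nate, Liam between them cover only {6, 7, 8} — a naked triple. Remove those values from Bob, Mona, Kira, Ivy.
Bob must be 5 (only option left). Strike 5 from Ivy.
Kira has just one choice, so Kira = 1. Strike 1 from Mona.
So Mona = 2.

2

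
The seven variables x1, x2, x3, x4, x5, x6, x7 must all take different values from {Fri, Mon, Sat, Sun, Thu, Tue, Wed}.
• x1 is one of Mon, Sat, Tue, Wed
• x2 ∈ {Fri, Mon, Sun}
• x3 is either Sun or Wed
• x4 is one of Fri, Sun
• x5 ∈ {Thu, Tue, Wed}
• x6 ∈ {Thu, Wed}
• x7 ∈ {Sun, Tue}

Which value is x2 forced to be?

The 7 variables together cover exactly {Fri, Mon, Sat, Sun, Thu, Tue, Wed} — 7 values for 7 variables — and Sat appears only in x1's list, so x1 = Sat.
The 6 still-open variables draw from only 6 values {Fri, Mon, Sun, Thu, Tue, Wed}, so each is used; only x2 can be Mon, hence x2 = Mon.

Mon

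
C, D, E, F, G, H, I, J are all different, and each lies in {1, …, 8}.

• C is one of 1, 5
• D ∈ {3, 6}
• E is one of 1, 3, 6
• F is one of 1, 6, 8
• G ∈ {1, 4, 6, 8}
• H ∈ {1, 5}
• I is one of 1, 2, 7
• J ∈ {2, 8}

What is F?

Among the 8 variables, 4 fits only G (and all 8 values in {1, 2, 3, 4, 5, 6, 7, 8} must be used), so G = 4.
The 7 still-open variables together cover exactly {1, 2, 3, 5, 6, 7, 8} — 7 values for 7 variables — and 7 appears only in I's list, so I = 7.
The 6 still-open variables draw from only 6 values {1, 2, 3, 5, 6, 8}, so each is used; only J can be 2, hence J = 2.
The 5 still-open variables together cover exactly {1, 3, 5, 6, 8} — 5 values for 5 variables — and 8 appears only in F's list, so F = 8.

8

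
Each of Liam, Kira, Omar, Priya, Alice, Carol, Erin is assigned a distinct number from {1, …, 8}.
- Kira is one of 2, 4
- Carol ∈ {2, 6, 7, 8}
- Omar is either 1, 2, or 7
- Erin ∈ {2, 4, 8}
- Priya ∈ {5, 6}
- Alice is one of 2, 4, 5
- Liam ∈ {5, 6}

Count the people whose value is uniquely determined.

The 7 variables together cover exactly {1, 2, 4, 5, 6, 7, 8} — 7 values for 7 variables — and 1 appears only in Omar's list, so Omar = 1.
The 6 still-open variables draw from only 6 values {2, 4, 5, 6, 7, 8}, so each is used; only Carol can be 7, hence Carol = 7.
The 5 still-open variables together cover exactly {2, 4, 5, 6, 8} — 5 values for 5 variables — and 8 appears only in Erin's list, so Erin = 8.
Liam and Priya share exactly the 2 values {5, 6}; by pigeonhole those values go to them, so strike 5, 6 from Alice.
Determined: Omar=1, Carol=7, Erin=8. The other people each still have more than one consistent value. That makes 3.

3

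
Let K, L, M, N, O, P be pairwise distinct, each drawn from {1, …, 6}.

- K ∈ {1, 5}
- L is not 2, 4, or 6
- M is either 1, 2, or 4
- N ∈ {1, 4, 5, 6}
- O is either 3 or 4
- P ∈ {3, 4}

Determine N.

Among the 6 variables, 2 fits only M (and all 6 values in {1, 2, 3, 4, 5, 6} must be used), so M = 2.
The 5 still-open variables draw from only 5 values {1, 3, 4, 5, 6}, so each is used; only N can be 6, hence N = 6.

6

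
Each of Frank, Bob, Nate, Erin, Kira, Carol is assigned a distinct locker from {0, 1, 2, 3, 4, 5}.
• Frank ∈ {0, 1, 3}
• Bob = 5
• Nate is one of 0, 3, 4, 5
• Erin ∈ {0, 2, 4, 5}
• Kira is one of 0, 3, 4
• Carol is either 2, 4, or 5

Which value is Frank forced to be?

Bob has just one choice, so Bob = 5. So Nate, Erin, Carol can't be 5.
Among the 5 still-open variables, 1 fits only Frank (and all 5 values in {0, 1, 2, 3, 4} must be used), so Frank = 1.

1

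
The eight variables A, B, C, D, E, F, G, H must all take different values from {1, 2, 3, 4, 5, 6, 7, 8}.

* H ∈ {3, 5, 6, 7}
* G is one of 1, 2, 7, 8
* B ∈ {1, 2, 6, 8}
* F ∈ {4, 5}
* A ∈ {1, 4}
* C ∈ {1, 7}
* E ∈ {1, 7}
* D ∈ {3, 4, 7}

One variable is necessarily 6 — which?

H

C and E between them cover only {1, 7} — a naked pair. Remove those values from A, B, D, G, H.
That leaves A = 4. Remove 4 from D, F.
D must be 3 (only option left). Eliminate 3 elsewhere: H.
That leaves F = 5. So H can't be 5.
So 6 goes to H.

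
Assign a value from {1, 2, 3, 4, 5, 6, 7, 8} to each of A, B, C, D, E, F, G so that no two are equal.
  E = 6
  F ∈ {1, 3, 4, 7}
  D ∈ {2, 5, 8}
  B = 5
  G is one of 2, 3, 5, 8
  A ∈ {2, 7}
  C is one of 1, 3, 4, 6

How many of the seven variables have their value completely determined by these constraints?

B has just one choice, so B = 5. Strike 5 from D, G.
E's domain is down to {6}, so E = 6. Strike 6 from C.
Determined: B=5, E=6. The other variables each still have more than one consistent value. That makes 2.

2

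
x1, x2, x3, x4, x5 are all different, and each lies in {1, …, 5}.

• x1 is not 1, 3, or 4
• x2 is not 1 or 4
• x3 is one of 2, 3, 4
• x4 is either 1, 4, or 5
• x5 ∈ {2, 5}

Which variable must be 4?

The 5 variables draw from only 5 values {1, 2, 3, 4, 5}, so each is used; only x4 can be 1, hence x4 = 1.
The 4 still-open variables together cover exactly {2, 3, 4, 5} — 4 values for 4 variables — and 4 appears only in x3's list, so x3 = 4.

x3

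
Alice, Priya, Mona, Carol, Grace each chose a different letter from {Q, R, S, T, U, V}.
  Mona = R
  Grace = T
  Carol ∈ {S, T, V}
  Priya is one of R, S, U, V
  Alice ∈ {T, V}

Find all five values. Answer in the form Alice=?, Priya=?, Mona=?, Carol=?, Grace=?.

Alice=V, Priya=U, Mona=R, Carol=S, Grace=T

Mona must be R (only option left). Remove R from Priya.
Grace has just one choice, so Grace = T. Eliminate T elsewhere: Alice, Carol.
Alice's domain is down to {V}, so Alice = V. Strike V from Priya, Carol.
Carol must be S (only option left). Remove S from Priya.
Priya must be U (only option left).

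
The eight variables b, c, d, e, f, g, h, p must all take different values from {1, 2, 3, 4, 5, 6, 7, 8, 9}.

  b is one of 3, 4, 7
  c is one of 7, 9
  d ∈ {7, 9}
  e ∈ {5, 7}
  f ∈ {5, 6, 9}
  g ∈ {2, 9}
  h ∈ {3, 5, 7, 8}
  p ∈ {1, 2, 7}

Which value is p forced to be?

c and d between them cover only {7, 9} — a naked pair. Remove those values from b, e, f, g, h, p.
e's domain is down to {5}, so e = 5. Strike 5 from f, h.
f must be 6 (only option left).
g must be 2 (only option left). Eliminate 2 elsewhere: p.
So p = 1.

1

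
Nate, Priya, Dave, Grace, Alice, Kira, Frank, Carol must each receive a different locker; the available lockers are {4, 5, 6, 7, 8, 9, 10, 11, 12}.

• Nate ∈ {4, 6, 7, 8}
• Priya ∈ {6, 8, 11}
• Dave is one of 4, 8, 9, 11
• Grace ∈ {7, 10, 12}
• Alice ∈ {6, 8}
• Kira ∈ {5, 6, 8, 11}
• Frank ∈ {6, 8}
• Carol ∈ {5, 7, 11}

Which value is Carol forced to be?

7

Alice and Frank between them cover only {6, 8} — a naked pair. Remove those values from Nate, Priya, Dave, Kira.
That leaves Priya = 11. Eliminate 11 elsewhere: Dave, Kira, Carol.
That leaves Kira = 5. Eliminate 5 elsewhere: Carol.
So Carol = 7.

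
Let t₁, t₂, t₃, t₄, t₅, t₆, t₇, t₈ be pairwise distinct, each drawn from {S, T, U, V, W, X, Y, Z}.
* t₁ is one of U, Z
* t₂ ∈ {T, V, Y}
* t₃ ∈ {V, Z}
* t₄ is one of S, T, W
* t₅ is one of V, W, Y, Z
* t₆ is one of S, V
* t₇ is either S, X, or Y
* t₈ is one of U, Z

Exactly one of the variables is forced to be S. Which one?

t₆

The 8 variables together cover exactly {S, T, U, V, W, X, Y, Z} — 8 values for 8 variables — and X appears only in t₇'s list, so t₇ = X.
The 2 variables t₁ and t₈ are confined to {U, Z}, which locks those values in; drop them from t₃, t₅.
That leaves t₃ = V. Strike V from t₂, t₅, t₆.
So S goes to t₆.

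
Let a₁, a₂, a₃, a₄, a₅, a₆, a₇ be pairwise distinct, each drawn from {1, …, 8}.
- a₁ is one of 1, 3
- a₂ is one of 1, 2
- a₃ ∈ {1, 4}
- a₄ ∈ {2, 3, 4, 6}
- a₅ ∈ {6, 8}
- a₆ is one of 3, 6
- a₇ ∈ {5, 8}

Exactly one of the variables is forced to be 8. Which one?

a₅

The 7 variables draw from only 7 values {1, 2, 3, 4, 5, 6, 8}, so each is used; only a₇ can be 5, hence a₇ = 5.
The 6 still-open variables draw from only 6 values {1, 2, 3, 4, 6, 8}, so each is used; only a₅ can be 8, hence a₅ = 8.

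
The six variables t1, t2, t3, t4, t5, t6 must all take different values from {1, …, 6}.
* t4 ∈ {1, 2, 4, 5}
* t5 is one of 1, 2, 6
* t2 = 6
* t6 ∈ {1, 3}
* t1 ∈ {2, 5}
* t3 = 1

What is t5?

t2's domain is down to {6}, so t2 = 6. So t5 can't be 6.
t3 has just one choice, so t3 = 1. So t4, t5, t6 can't be 1.
So t5 = 2.

2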